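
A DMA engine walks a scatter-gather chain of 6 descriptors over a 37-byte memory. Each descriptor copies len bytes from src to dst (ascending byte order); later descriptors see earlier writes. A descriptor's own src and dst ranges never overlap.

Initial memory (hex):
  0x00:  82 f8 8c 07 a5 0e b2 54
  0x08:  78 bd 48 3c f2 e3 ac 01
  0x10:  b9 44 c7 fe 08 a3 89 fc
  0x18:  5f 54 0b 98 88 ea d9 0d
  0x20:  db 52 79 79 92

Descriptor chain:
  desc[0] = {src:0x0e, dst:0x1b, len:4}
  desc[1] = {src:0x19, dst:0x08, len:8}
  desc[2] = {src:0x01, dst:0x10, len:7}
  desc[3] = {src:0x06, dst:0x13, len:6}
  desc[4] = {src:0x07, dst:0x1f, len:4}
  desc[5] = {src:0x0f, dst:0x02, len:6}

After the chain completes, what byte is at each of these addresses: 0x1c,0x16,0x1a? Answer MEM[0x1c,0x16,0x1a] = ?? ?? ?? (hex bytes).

  after D0: wrote 4B at 0x1b = ac01b944
  after D1: wrote 8B at 0x08 = 540bac01b9440ddb
  after D2: wrote 7B at 0x10 = f88c07a50eb254
  after D3: wrote 6B at 0x13 = b254540bac01
  after D4: wrote 4B at 0x1f = 54540bac
  after D5: wrote 6B at 0x02 = dbf88c07b254
query mem[0x1c]=0x01, mem[0x16]=0x0b, mem[0x1a]=0x0b

MEM[0x1c,0x16,0x1a] = 01 0b 0b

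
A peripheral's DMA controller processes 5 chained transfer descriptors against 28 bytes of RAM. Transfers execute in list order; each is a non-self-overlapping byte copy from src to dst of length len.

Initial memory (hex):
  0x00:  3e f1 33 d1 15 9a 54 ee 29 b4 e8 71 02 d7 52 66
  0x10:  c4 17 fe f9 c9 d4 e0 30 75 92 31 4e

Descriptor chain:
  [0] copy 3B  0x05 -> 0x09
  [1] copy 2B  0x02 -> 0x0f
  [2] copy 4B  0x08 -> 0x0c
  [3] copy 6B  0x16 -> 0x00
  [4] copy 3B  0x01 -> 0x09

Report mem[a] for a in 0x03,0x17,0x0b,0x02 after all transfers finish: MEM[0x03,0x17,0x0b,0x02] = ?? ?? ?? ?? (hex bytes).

[0] 0x05->0x09 len=3 : 9a 54 ee
[1] 0x02->0x0f len=2 : 33 d1
[2] 0x08->0x0c len=4 : 29 9a 54 ee
[3] 0x16->0x00 len=6 : e0 30 75 92 31 4e
[4] 0x01->0x09 len=3 : 30 75 92
query mem[0x03]=0x92, mem[0x17]=0x30, mem[0x0b]=0x92, mem[0x02]=0x75

MEM[0x03,0x17,0x0b,0x02] = 92 30 92 75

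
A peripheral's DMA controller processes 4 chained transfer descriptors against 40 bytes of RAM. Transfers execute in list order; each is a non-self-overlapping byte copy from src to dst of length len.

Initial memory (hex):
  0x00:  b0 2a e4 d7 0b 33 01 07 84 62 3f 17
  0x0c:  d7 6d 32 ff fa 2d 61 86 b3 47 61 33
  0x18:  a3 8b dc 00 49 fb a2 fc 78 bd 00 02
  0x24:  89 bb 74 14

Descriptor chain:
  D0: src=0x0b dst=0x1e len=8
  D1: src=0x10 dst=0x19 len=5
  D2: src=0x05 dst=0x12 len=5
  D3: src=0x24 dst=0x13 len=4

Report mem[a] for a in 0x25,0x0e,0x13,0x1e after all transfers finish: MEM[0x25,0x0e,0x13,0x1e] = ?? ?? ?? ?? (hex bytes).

MEM[0x25,0x0e,0x13,0x1e] = 61 32 2d 17

[0] 0x0b->0x1e len=8 : 17 d7 6d 32 ff fa 2d 61
[1] 0x10->0x19 len=5 : fa 2d 61 86 b3
[2] 0x05->0x12 len=5 : 33 01 07 84 62
[3] 0x24->0x13 len=4 : 2d 61 74 14
query mem[0x25]=0x61, mem[0x0e]=0x32, mem[0x13]=0x2d, mem[0x1e]=0x17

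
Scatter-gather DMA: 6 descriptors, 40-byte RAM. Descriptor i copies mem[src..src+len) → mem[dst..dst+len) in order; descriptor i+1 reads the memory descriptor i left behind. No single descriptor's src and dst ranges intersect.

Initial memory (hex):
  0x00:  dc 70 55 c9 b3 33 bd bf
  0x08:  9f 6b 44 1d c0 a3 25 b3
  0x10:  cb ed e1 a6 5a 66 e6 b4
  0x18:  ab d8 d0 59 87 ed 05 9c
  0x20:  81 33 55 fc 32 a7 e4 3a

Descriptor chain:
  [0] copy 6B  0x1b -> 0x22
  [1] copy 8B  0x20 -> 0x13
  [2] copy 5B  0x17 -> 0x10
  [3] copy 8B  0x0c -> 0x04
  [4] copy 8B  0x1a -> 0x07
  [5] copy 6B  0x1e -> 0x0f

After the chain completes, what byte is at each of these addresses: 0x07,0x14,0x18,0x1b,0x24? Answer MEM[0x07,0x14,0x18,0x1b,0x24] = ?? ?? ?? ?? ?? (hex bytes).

MEM[0x07,0x14,0x18,0x1b,0x24] = 81 87 05 59 ed

[0] 0x1b->0x22 len=6 : 59 87 ed 05 9c 81
[1] 0x20->0x13 len=8 : 81 33 59 87 ed 05 9c 81
[2] 0x17->0x10 len=5 : ed 05 9c 81 59
[3] 0x0c->0x04 len=8 : c0 a3 25 b3 ed 05 9c 81
[4] 0x1a->0x07 len=8 : 81 59 87 ed 05 9c 81 33
[5] 0x1e->0x0f len=6 : 05 9c 81 33 59 87
query mem[0x07]=0x81, mem[0x14]=0x87, mem[0x18]=0x05, mem[0x1b]=0x59, mem[0x24]=0xed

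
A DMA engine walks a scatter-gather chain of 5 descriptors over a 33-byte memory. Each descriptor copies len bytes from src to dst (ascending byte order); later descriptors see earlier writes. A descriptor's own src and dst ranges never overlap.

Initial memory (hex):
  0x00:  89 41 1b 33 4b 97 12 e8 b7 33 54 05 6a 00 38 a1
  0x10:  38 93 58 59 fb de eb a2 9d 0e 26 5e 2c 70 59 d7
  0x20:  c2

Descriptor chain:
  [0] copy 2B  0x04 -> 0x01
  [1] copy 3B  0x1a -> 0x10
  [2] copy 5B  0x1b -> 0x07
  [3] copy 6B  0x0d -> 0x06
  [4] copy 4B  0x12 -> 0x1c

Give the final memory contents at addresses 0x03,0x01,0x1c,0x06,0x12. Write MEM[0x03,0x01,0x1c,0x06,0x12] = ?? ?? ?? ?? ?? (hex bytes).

  after D0: wrote 2B at 0x01 = 4b97
  after D1: wrote 3B at 0x10 = 265e2c
  after D2: wrote 5B at 0x07 = 5e2c7059d7
  after D3: wrote 6B at 0x06 = 0038a1265e2c
  after D4: wrote 4B at 0x1c = 2c59fbde
query mem[0x03]=0x33, mem[0x01]=0x4b, mem[0x1c]=0x2c, mem[0x06]=0x00, mem[0x12]=0x2c

MEM[0x03,0x01,0x1c,0x06,0x12] = 33 4b 2c 00 2c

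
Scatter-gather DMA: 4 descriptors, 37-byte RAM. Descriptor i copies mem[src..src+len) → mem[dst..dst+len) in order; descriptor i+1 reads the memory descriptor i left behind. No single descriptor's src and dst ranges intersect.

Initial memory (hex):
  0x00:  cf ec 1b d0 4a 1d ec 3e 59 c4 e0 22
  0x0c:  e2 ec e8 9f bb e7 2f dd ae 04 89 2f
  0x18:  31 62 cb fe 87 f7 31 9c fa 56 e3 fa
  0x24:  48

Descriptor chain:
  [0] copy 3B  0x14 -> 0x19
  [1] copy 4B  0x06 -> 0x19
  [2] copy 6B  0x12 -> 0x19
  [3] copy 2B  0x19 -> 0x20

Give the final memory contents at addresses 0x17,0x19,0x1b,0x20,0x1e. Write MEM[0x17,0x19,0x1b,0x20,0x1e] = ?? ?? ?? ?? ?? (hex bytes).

D0: mem[0x19..0x1b] <- [ae 04 89]
D1: mem[0x19..0x1c] <- [ec 3e 59 c4]
D2: mem[0x19..0x1e] <- [2f dd ae 04 89 2f]
D3: mem[0x20..0x21] <- [2f dd]
query mem[0x17]=0x2f, mem[0x19]=0x2f, mem[0x1b]=0xae, mem[0x20]=0x2f, mem[0x1e]=0x2f

MEM[0x17,0x19,0x1b,0x20,0x1e] = 2f 2f ae 2f 2f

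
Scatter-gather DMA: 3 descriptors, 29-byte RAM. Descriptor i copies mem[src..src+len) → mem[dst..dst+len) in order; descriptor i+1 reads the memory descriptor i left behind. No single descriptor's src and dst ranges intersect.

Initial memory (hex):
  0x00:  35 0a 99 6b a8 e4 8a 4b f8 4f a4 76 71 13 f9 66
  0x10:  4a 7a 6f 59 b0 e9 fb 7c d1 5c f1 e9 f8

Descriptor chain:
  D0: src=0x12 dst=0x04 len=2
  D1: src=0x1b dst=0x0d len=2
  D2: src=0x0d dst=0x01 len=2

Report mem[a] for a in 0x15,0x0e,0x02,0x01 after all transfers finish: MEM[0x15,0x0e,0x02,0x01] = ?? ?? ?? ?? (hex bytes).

MEM[0x15,0x0e,0x02,0x01] = e9 f8 f8 e9

#0 dst[0x04+2] := {0x6f,0x59}
#1 dst[0x0d+2] := {0xe9,0xf8}
#2 dst[0x01+2] := {0xe9,0xf8}
query mem[0x15]=0xe9, mem[0x0e]=0xf8, mem[0x02]=0xf8, mem[0x01]=0xe9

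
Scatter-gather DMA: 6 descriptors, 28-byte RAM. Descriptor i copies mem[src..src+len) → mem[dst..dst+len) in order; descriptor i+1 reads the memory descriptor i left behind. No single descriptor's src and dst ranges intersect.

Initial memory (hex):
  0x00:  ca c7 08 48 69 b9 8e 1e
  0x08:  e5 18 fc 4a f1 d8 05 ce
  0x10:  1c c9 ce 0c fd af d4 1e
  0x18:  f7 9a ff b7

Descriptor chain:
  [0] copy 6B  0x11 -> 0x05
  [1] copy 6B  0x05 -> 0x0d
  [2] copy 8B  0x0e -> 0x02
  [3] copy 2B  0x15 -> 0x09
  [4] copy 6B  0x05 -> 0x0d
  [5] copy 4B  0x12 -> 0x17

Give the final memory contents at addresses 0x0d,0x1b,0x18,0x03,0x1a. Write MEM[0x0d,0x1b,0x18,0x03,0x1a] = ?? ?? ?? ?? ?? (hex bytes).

MEM[0x0d,0x1b,0x18,0x03,0x1a] = af b7 0c 0c af

  after D0: wrote 6B at 0x05 = c9ce0cfdafd4
  after D1: wrote 6B at 0x0d = c9ce0cfdafd4
  after D2: wrote 8B at 0x02 = ce0cfdafd40cfdaf
  after D3: wrote 2B at 0x09 = afd4
  after D4: wrote 6B at 0x0d = afd40cfdafd4
  after D5: wrote 4B at 0x17 = d40cfdaf
query mem[0x0d]=0xaf, mem[0x1b]=0xb7, mem[0x18]=0x0c, mem[0x03]=0x0c, mem[0x1a]=0xaf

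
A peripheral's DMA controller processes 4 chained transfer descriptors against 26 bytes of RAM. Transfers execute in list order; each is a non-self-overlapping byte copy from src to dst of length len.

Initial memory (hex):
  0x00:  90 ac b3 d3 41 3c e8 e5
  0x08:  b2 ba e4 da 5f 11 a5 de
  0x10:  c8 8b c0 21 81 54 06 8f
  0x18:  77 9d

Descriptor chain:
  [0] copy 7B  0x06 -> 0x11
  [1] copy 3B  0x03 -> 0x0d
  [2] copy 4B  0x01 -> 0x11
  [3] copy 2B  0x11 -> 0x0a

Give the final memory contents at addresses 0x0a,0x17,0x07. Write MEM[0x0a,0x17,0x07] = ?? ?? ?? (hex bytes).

MEM[0x0a,0x17,0x07] = ac 5f e5

D0: mem[0x11..0x17] <- [e8 e5 b2 ba e4 da 5f]
D1: mem[0x0d..0x0f] <- [d3 41 3c]
D2: mem[0x11..0x14] <- [ac b3 d3 41]
D3: mem[0x0a..0x0b] <- [ac b3]
query mem[0x0a]=0xac, mem[0x17]=0x5f, mem[0x07]=0xe5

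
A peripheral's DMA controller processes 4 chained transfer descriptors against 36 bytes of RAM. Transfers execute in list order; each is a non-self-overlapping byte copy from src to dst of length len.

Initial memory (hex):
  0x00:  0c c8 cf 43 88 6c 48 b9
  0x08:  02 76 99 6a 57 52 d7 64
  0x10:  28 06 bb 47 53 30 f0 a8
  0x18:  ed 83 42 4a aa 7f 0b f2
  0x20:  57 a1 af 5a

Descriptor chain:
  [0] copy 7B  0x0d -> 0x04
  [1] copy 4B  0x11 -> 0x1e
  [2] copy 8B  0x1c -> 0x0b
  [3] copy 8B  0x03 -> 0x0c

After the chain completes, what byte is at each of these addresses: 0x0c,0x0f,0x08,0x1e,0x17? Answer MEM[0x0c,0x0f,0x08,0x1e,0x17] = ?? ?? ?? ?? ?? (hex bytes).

D0: mem[0x04..0x0a] <- [52 d7 64 28 06 bb 47]
D1: mem[0x1e..0x21] <- [06 bb 47 53]
D2: mem[0x0b..0x12] <- [aa 7f 06 bb 47 53 af 5a]
D3: mem[0x0c..0x13] <- [43 52 d7 64 28 06 bb 47]
query mem[0x0c]=0x43, mem[0x0f]=0x64, mem[0x08]=0x06, mem[0x1e]=0x06, mem[0x17]=0xa8

MEM[0x0c,0x0f,0x08,0x1e,0x17] = 43 64 06 06 a8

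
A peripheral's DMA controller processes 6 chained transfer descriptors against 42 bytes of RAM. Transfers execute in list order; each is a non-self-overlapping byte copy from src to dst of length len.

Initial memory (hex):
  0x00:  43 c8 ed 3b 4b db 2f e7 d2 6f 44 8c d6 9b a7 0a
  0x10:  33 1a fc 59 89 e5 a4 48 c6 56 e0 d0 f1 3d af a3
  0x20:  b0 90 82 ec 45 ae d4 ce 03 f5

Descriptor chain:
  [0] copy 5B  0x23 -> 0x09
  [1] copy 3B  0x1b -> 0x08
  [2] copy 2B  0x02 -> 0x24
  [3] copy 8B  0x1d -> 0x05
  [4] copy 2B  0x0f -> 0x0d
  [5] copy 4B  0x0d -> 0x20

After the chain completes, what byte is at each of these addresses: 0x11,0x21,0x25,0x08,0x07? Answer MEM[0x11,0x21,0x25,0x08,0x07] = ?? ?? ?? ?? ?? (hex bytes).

[0] 0x23->0x09 len=5 : ec 45 ae d4 ce
[1] 0x1b->0x08 len=3 : d0 f1 3d
[2] 0x02->0x24 len=2 : ed 3b
[3] 0x1d->0x05 len=8 : 3d af a3 b0 90 82 ec ed
[4] 0x0f->0x0d len=2 : 0a 33
[5] 0x0d->0x20 len=4 : 0a 33 0a 33
query mem[0x11]=0x1a, mem[0x21]=0x33, mem[0x25]=0x3b, mem[0x08]=0xb0, mem[0x07]=0xa3

MEM[0x11,0x21,0x25,0x08,0x07] = 1a 33 3b b0 a3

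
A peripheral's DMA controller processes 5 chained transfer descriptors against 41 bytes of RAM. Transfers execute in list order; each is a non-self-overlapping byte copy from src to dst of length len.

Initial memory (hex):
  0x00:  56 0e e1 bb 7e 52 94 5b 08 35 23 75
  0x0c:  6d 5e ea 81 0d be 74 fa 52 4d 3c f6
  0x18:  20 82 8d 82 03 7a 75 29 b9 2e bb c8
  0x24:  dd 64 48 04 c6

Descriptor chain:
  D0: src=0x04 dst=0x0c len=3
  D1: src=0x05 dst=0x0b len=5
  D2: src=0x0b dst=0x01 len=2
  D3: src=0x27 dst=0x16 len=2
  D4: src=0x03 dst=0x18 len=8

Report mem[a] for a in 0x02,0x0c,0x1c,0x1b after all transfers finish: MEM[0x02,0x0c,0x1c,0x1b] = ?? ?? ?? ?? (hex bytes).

D0: mem[0x0c..0x0e] <- [7e 52 94]
D1: mem[0x0b..0x0f] <- [52 94 5b 08 35]
D2: mem[0x01..0x02] <- [52 94]
D3: mem[0x16..0x17] <- [04 c6]
D4: mem[0x18..0x1f] <- [bb 7e 52 94 5b 08 35 23]
query mem[0x02]=0x94, mem[0x0c]=0x94, mem[0x1c]=0x5b, mem[0x1b]=0x94

MEM[0x02,0x0c,0x1c,0x1b] = 94 94 5b 94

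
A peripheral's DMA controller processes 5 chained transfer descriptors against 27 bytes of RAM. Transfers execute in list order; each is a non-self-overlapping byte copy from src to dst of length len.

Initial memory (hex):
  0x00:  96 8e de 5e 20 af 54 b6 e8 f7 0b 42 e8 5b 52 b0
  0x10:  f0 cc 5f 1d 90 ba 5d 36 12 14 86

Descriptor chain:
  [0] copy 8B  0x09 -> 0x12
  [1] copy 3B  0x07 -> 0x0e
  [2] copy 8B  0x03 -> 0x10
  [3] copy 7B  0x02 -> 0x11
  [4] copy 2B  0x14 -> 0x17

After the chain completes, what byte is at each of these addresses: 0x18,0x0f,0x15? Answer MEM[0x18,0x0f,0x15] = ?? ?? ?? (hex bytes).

#0 dst[0x12+8] := {0xf7,0x0b,0x42,0xe8,0x5b,0x52,0xb0,0xf0}
#1 dst[0x0e+3] := {0xb6,0xe8,0xf7}
#2 dst[0x10+8] := {0x5e,0x20,0xaf,0x54,0xb6,0xe8,0xf7,0x0b}
#3 dst[0x11+7] := {0xde,0x5e,0x20,0xaf,0x54,0xb6,0xe8}
#4 dst[0x17+2] := {0xaf,0x54}
query mem[0x18]=0x54, mem[0x0f]=0xe8, mem[0x15]=0x54

MEM[0x18,0x0f,0x15] = 54 e8 54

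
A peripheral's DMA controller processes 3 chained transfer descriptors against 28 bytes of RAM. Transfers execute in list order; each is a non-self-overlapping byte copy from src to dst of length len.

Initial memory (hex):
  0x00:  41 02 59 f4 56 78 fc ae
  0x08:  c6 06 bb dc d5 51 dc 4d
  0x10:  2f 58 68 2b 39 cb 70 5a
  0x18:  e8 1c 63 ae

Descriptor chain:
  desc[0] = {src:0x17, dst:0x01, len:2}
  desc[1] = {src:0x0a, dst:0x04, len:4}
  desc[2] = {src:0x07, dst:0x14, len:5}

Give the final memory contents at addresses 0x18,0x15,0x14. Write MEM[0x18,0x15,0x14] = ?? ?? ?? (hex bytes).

#0 dst[0x01+2] := {0x5a,0xe8}
#1 dst[0x04+4] := {0xbb,0xdc,0xd5,0x51}
#2 dst[0x14+5] := {0x51,0xc6,0x06,0xbb,0xdc}
query mem[0x18]=0xdc, mem[0x15]=0xc6, mem[0x14]=0x51

MEM[0x18,0x15,0x14] = dc c6 51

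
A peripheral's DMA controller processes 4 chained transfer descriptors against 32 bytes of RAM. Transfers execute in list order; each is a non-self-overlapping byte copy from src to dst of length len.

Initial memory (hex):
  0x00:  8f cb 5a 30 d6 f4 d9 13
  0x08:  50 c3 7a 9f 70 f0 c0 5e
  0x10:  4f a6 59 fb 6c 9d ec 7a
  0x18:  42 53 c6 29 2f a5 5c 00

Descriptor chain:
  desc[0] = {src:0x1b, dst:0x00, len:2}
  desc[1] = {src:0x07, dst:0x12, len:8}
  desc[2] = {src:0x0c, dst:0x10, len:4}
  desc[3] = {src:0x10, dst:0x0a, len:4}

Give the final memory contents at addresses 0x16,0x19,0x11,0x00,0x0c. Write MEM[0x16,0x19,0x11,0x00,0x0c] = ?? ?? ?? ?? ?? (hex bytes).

MEM[0x16,0x19,0x11,0x00,0x0c] = 9f c0 f0 29 c0

[0] 0x1b->0x00 len=2 : 29 2f
[1] 0x07->0x12 len=8 : 13 50 c3 7a 9f 70 f0 c0
[2] 0x0c->0x10 len=4 : 70 f0 c0 5e
[3] 0x10->0x0a len=4 : 70 f0 c0 5e
query mem[0x16]=0x9f, mem[0x19]=0xc0, mem[0x11]=0xf0, mem[0x00]=0x29, mem[0x0c]=0xc0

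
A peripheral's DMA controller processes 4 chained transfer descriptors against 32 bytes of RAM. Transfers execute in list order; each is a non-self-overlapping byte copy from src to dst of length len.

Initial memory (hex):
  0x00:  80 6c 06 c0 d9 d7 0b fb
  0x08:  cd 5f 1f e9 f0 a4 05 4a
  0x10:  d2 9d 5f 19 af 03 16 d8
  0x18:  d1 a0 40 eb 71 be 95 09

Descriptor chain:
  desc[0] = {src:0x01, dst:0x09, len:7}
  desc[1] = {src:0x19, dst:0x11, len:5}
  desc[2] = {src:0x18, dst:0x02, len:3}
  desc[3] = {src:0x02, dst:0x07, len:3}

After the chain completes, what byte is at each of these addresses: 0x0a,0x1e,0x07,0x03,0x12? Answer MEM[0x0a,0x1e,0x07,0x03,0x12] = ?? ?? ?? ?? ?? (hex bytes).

MEM[0x0a,0x1e,0x07,0x03,0x12] = 06 95 d1 a0 40

[0] 0x01->0x09 len=7 : 6c 06 c0 d9 d7 0b fb
[1] 0x19->0x11 len=5 : a0 40 eb 71 be
[2] 0x18->0x02 len=3 : d1 a0 40
[3] 0x02->0x07 len=3 : d1 a0 40
query mem[0x0a]=0x06, mem[0x1e]=0x95, mem[0x07]=0xd1, mem[0x03]=0xa0, mem[0x12]=0x40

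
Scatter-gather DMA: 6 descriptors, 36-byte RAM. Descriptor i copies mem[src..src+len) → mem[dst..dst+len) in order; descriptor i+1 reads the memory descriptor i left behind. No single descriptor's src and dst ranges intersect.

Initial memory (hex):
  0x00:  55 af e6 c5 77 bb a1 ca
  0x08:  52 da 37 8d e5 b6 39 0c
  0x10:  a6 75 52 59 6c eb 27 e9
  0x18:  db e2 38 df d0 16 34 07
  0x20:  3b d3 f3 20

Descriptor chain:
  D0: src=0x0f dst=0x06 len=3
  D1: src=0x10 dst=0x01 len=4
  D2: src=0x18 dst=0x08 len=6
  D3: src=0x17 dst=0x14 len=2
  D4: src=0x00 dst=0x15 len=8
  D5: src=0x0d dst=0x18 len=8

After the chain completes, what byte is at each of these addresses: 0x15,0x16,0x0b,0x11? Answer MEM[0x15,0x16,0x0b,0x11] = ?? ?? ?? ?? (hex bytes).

MEM[0x15,0x16,0x0b,0x11] = 55 a6 df 75

[0] 0x0f->0x06 len=3 : 0c a6 75
[1] 0x10->0x01 len=4 : a6 75 52 59
[2] 0x18->0x08 len=6 : db e2 38 df d0 16
[3] 0x17->0x14 len=2 : e9 db
[4] 0x00->0x15 len=8 : 55 a6 75 52 59 bb 0c a6
[5] 0x0d->0x18 len=8 : 16 39 0c a6 75 52 59 e9
query mem[0x15]=0x55, mem[0x16]=0xa6, mem[0x0b]=0xdf, mem[0x11]=0x75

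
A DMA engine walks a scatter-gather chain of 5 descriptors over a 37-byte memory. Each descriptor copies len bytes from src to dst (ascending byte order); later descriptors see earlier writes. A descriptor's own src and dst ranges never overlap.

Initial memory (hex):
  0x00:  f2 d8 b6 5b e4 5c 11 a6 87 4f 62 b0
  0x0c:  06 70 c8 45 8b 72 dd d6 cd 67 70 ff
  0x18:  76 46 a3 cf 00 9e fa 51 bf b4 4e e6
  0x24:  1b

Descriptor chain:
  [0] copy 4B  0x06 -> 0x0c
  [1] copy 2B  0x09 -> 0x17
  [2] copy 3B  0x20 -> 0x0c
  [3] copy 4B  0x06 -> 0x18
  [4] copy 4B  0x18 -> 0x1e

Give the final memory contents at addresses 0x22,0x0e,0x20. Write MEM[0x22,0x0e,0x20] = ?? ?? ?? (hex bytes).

  after D0: wrote 4B at 0x0c = 11a6874f
  after D1: wrote 2B at 0x17 = 4f62
  after D2: wrote 3B at 0x0c = bfb44e
  after D3: wrote 4B at 0x18 = 11a6874f
  after D4: wrote 4B at 0x1e = 11a6874f
query mem[0x22]=0x4e, mem[0x0e]=0x4e, mem[0x20]=0x87

MEM[0x22,0x0e,0x20] = 4e 4e 87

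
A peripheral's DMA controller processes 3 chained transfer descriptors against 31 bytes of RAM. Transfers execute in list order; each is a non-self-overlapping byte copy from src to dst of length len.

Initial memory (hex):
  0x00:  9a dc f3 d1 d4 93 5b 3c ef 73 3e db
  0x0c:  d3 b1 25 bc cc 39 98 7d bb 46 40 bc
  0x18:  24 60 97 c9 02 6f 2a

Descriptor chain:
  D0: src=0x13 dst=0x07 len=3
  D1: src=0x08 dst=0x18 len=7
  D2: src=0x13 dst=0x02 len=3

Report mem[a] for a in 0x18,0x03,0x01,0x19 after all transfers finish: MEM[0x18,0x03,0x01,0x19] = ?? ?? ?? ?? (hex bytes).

MEM[0x18,0x03,0x01,0x19] = bb bb dc 46

[0] 0x13->0x07 len=3 : 7d bb 46
[1] 0x08->0x18 len=7 : bb 46 3e db d3 b1 25
[2] 0x13->0x02 len=3 : 7d bb 46
query mem[0x18]=0xbb, mem[0x03]=0xbb, mem[0x01]=0xdc, mem[0x19]=0x46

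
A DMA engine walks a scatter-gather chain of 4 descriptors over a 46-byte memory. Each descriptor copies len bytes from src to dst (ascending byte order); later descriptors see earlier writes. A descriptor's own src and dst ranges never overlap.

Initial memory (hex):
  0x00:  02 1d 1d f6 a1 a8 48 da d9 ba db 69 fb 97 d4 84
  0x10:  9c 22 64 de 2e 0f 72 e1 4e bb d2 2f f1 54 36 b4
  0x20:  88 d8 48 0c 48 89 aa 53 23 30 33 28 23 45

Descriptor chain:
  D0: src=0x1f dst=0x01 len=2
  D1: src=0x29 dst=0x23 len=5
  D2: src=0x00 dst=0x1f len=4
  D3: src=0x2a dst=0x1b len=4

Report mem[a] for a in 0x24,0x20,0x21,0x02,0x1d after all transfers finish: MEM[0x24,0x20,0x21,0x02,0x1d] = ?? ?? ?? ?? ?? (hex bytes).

MEM[0x24,0x20,0x21,0x02,0x1d] = 33 b4 88 88 23

#0 dst[0x01+2] := {0xb4,0x88}
#1 dst[0x23+5] := {0x30,0x33,0x28,0x23,0x45}
#2 dst[0x1f+4] := {0x02,0xb4,0x88,0xf6}
#3 dst[0x1b+4] := {0x33,0x28,0x23,0x45}
query mem[0x24]=0x33, mem[0x20]=0xb4, mem[0x21]=0x88, mem[0x02]=0x88, mem[0x1d]=0x23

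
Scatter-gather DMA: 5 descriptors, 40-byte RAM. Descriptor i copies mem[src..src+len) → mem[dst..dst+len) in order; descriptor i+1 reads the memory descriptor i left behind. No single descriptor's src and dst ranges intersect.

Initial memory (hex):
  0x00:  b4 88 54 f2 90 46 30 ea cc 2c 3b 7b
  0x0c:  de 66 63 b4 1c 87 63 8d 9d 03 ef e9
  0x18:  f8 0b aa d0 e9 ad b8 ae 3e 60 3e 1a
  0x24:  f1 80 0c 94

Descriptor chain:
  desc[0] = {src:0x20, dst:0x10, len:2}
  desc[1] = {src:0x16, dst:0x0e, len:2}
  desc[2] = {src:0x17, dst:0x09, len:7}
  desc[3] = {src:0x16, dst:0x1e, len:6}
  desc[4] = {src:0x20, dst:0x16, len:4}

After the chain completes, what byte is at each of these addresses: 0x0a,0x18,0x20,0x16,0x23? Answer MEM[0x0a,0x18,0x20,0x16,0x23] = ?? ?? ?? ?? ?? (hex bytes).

MEM[0x0a,0x18,0x20,0x16,0x23] = f8 aa f8 f8 d0

[0] 0x20->0x10 len=2 : 3e 60
[1] 0x16->0x0e len=2 : ef e9
[2] 0x17->0x09 len=7 : e9 f8 0b aa d0 e9 ad
[3] 0x16->0x1e len=6 : ef e9 f8 0b aa d0
[4] 0x20->0x16 len=4 : f8 0b aa d0
query mem[0x0a]=0xf8, mem[0x18]=0xaa, mem[0x20]=0xf8, mem[0x16]=0xf8, mem[0x23]=0xd0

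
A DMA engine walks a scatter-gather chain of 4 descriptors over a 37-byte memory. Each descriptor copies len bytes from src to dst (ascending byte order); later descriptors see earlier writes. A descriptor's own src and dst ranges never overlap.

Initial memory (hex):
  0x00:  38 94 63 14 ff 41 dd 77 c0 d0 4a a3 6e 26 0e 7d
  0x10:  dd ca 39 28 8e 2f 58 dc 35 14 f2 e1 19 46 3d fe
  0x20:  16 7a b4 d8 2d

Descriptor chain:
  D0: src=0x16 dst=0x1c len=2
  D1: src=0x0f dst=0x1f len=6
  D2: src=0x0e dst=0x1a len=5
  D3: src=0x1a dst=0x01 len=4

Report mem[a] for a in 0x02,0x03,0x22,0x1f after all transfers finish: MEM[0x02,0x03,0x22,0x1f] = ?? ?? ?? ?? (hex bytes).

  after D0: wrote 2B at 0x1c = 58dc
  after D1: wrote 6B at 0x1f = 7dddca39288e
  after D2: wrote 5B at 0x1a = 0e7dddca39
  after D3: wrote 4B at 0x01 = 0e7dddca
query mem[0x02]=0x7d, mem[0x03]=0xdd, mem[0x22]=0x39, mem[0x1f]=0x7d

MEM[0x02,0x03,0x22,0x1f] = 7d dd 39 7d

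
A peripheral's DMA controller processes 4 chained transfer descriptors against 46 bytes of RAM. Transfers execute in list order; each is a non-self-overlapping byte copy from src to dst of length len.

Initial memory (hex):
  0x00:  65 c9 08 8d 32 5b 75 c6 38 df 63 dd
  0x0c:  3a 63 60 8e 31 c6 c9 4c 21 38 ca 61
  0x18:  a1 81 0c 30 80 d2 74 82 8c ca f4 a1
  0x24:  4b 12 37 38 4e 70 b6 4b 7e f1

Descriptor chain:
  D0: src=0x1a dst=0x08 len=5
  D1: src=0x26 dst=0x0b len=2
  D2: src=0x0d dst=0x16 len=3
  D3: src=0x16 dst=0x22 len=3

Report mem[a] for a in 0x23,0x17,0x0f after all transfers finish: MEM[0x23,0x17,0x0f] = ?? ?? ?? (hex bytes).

D0: mem[0x08..0x0c] <- [0c 30 80 d2 74]
D1: mem[0x0b..0x0c] <- [37 38]
D2: mem[0x16..0x18] <- [63 60 8e]
D3: mem[0x22..0x24] <- [63 60 8e]
query mem[0x23]=0x60, mem[0x17]=0x60, mem[0x0f]=0x8e

MEM[0x23,0x17,0x0f] = 60 60 8e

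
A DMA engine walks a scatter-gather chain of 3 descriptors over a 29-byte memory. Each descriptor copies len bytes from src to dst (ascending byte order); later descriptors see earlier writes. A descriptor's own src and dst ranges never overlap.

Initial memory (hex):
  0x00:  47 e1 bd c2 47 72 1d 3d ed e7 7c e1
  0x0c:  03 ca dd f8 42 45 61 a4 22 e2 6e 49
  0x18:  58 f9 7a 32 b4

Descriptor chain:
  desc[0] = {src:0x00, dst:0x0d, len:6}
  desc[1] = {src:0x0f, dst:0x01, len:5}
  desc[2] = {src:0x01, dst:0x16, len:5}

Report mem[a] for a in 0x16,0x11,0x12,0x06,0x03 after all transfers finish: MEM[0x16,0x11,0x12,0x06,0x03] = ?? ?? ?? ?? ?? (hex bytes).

D0: mem[0x0d..0x12] <- [47 e1 bd c2 47 72]
D1: mem[0x01..0x05] <- [bd c2 47 72 a4]
D2: mem[0x16..0x1a] <- [bd c2 47 72 a4]
query mem[0x16]=0xbd, mem[0x11]=0x47, mem[0x12]=0x72, mem[0x06]=0x1d, mem[0x03]=0x47

MEM[0x16,0x11,0x12,0x06,0x03] = bd 47 72 1d 47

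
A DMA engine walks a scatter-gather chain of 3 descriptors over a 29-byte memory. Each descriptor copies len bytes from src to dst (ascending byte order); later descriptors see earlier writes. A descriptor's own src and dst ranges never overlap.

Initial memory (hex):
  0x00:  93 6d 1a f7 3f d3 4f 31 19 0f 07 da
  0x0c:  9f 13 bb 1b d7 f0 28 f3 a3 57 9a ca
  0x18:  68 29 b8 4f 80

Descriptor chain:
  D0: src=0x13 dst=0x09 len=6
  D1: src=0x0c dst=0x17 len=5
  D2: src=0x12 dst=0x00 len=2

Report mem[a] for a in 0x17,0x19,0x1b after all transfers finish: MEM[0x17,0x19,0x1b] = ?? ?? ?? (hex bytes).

MEM[0x17,0x19,0x1b] = 9a 68 d7

[0] 0x13->0x09 len=6 : f3 a3 57 9a ca 68
[1] 0x0c->0x17 len=5 : 9a ca 68 1b d7
[2] 0x12->0x00 len=2 : 28 f3
query mem[0x17]=0x9a, mem[0x19]=0x68, mem[0x1b]=0xd7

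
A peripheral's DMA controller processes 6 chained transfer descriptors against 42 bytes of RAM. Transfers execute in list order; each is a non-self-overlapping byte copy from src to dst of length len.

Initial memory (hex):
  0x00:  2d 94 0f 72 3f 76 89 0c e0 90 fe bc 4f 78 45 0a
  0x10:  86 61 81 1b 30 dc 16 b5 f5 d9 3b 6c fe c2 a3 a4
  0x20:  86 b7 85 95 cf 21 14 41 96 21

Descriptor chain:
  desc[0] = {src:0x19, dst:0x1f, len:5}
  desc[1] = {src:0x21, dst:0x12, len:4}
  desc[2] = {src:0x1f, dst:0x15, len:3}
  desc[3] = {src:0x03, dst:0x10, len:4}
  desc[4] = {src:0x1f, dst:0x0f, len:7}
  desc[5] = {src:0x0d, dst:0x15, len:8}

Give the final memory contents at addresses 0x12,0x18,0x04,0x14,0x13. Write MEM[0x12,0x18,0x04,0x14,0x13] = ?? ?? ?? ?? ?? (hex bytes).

MEM[0x12,0x18,0x04,0x14,0x13] = fe 3b 3f cf c2

#0 dst[0x1f+5] := {0xd9,0x3b,0x6c,0xfe,0xc2}
#1 dst[0x12+4] := {0x6c,0xfe,0xc2,0xcf}
#2 dst[0x15+3] := {0xd9,0x3b,0x6c}
#3 dst[0x10+4] := {0x72,0x3f,0x76,0x89}
#4 dst[0x0f+7] := {0xd9,0x3b,0x6c,0xfe,0xc2,0xcf,0x21}
#5 dst[0x15+8] := {0x78,0x45,0xd9,0x3b,0x6c,0xfe,0xc2,0xcf}
query mem[0x12]=0xfe, mem[0x18]=0x3b, mem[0x04]=0x3f, mem[0x14]=0xcf, mem[0x13]=0xc2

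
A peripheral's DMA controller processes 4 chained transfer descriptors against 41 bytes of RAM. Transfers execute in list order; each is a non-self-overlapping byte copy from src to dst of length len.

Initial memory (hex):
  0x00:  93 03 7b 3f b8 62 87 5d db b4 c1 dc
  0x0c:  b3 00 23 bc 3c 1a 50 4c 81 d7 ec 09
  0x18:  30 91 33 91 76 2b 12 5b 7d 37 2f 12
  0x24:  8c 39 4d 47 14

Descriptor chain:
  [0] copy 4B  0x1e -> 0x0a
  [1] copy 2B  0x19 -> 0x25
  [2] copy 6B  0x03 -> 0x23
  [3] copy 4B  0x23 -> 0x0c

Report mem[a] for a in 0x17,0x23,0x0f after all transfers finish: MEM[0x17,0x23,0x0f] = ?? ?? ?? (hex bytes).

MEM[0x17,0x23,0x0f] = 09 3f 87

  after D0: wrote 4B at 0x0a = 125b7d37
  after D1: wrote 2B at 0x25 = 9133
  after D2: wrote 6B at 0x23 = 3fb862875ddb
  after D3: wrote 4B at 0x0c = 3fb86287
query mem[0x17]=0x09, mem[0x23]=0x3f, mem[0x0f]=0x87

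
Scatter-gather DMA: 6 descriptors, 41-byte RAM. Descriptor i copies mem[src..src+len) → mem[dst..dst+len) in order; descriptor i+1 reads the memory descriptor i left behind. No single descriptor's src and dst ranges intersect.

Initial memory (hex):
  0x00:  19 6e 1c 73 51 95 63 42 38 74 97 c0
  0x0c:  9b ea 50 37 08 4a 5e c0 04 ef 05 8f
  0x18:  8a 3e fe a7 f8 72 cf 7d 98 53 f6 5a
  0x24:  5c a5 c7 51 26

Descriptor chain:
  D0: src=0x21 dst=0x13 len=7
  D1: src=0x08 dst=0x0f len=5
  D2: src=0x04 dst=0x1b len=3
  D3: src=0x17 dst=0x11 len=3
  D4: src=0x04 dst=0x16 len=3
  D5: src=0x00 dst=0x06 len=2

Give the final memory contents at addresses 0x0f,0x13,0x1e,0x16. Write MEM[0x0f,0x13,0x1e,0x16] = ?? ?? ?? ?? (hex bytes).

#0 dst[0x13+7] := {0x53,0xf6,0x5a,0x5c,0xa5,0xc7,0x51}
#1 dst[0x0f+5] := {0x38,0x74,0x97,0xc0,0x9b}
#2 dst[0x1b+3] := {0x51,0x95,0x63}
#3 dst[0x11+3] := {0xa5,0xc7,0x51}
#4 dst[0x16+3] := {0x51,0x95,0x63}
#5 dst[0x06+2] := {0x19,0x6e}
query mem[0x0f]=0x38, mem[0x13]=0x51, mem[0x1e]=0xcf, mem[0x16]=0x51

MEM[0x0f,0x13,0x1e,0x16] = 38 51 cf 51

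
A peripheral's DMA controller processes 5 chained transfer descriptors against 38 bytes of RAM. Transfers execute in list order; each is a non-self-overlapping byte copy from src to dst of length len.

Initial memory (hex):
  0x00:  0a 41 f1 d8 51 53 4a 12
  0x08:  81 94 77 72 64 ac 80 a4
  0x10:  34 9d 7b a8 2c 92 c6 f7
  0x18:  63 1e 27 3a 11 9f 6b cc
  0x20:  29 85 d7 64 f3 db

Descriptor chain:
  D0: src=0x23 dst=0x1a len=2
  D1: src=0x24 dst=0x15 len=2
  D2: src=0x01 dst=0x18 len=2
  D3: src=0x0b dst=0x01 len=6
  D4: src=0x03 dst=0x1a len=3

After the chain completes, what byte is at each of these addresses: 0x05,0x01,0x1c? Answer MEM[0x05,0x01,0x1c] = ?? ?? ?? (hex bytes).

#0 dst[0x1a+2] := {0x64,0xf3}
#1 dst[0x15+2] := {0xf3,0xdb}
#2 dst[0x18+2] := {0x41,0xf1}
#3 dst[0x01+6] := {0x72,0x64,0xac,0x80,0xa4,0x34}
#4 dst[0x1a+3] := {0xac,0x80,0xa4}
query mem[0x05]=0xa4, mem[0x01]=0x72, mem[0x1c]=0xa4

MEM[0x05,0x01,0x1c] = a4 72 a4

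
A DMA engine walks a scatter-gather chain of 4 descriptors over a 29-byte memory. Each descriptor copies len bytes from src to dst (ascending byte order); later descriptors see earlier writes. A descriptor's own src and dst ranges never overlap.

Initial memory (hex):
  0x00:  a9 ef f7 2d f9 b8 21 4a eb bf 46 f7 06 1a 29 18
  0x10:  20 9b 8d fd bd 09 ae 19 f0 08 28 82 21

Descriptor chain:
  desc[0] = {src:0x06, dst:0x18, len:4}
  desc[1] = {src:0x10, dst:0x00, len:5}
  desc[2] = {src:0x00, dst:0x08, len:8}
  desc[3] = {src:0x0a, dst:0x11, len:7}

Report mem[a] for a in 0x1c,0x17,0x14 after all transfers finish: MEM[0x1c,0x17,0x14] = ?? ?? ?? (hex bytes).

[0] 0x06->0x18 len=4 : 21 4a eb bf
[1] 0x10->0x00 len=5 : 20 9b 8d fd bd
[2] 0x00->0x08 len=8 : 20 9b 8d fd bd b8 21 4a
[3] 0x0a->0x11 len=7 : 8d fd bd b8 21 4a 20
query mem[0x1c]=0x21, mem[0x17]=0x20, mem[0x14]=0xb8

MEM[0x1c,0x17,0x14] = 21 20 b8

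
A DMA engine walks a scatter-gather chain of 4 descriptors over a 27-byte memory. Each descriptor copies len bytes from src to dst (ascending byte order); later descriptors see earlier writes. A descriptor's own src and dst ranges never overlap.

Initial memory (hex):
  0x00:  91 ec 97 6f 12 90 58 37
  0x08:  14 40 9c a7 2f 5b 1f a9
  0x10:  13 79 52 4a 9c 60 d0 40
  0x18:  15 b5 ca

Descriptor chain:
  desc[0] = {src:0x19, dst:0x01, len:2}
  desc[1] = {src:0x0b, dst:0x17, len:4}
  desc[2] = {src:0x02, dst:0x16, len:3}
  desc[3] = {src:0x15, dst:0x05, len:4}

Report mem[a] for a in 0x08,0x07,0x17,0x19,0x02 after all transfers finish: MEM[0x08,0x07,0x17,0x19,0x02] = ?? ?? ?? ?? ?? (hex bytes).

MEM[0x08,0x07,0x17,0x19,0x02] = 12 6f 6f 5b ca

  after D0: wrote 2B at 0x01 = b5ca
  after D1: wrote 4B at 0x17 = a72f5b1f
  after D2: wrote 3B at 0x16 = ca6f12
  after D3: wrote 4B at 0x05 = 60ca6f12
query mem[0x08]=0x12, mem[0x07]=0x6f, mem[0x17]=0x6f, mem[0x19]=0x5b, mem[0x02]=0xca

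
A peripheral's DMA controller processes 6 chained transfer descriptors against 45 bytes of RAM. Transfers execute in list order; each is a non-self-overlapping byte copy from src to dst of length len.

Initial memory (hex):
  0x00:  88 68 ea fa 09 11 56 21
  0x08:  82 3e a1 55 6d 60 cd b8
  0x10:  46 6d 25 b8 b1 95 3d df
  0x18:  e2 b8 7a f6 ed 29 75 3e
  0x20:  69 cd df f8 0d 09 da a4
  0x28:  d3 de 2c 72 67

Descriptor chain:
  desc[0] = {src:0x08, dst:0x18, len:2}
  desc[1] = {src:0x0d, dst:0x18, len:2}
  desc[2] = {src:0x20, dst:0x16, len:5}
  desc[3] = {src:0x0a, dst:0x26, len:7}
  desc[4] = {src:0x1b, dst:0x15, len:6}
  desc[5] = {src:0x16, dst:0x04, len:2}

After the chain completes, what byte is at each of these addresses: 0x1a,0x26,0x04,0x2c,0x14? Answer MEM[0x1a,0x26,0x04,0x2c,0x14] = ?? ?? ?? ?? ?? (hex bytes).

MEM[0x1a,0x26,0x04,0x2c,0x14] = 69 a1 ed 46 b1

#0 dst[0x18+2] := {0x82,0x3e}
#1 dst[0x18+2] := {0x60,0xcd}
#2 dst[0x16+5] := {0x69,0xcd,0xdf,0xf8,0x0d}
#3 dst[0x26+7] := {0xa1,0x55,0x6d,0x60,0xcd,0xb8,0x46}
#4 dst[0x15+6] := {0xf6,0xed,0x29,0x75,0x3e,0x69}
#5 dst[0x04+2] := {0xed,0x29}
query mem[0x1a]=0x69, mem[0x26]=0xa1, mem[0x04]=0xed, mem[0x2c]=0x46, mem[0x14]=0xb1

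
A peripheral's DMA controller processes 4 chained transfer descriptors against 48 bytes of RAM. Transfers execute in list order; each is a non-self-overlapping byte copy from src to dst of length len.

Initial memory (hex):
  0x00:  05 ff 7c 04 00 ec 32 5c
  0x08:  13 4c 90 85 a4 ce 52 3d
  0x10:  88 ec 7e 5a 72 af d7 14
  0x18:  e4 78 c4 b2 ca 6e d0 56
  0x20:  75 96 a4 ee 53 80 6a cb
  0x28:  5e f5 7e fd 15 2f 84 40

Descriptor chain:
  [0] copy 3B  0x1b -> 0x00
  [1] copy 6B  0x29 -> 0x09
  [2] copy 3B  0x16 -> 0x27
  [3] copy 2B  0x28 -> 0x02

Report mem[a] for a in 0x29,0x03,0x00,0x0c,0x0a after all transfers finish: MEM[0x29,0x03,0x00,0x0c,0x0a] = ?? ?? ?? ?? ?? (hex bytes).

#0 dst[0x00+3] := {0xb2,0xca,0x6e}
#1 dst[0x09+6] := {0xf5,0x7e,0xfd,0x15,0x2f,0x84}
#2 dst[0x27+3] := {0xd7,0x14,0xe4}
#3 dst[0x02+2] := {0x14,0xe4}
query mem[0x29]=0xe4, mem[0x03]=0xe4, mem[0x00]=0xb2, mem[0x0c]=0x15, mem[0x0a]=0x7e

MEM[0x29,0x03,0x00,0x0c,0x0a] = e4 e4 b2 15 7e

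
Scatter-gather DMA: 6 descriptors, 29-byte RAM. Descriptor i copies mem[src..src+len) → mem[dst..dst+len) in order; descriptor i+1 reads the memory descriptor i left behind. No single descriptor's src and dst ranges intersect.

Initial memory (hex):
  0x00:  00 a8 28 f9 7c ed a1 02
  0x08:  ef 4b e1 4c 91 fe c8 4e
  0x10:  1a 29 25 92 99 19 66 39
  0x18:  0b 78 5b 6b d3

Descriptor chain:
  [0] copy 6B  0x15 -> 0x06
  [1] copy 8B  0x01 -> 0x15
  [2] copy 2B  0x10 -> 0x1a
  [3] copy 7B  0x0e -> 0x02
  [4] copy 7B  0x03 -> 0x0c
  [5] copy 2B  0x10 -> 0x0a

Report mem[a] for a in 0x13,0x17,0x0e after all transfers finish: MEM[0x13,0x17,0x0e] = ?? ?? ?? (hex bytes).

[0] 0x15->0x06 len=6 : 19 66 39 0b 78 5b
[1] 0x01->0x15 len=8 : a8 28 f9 7c ed 19 66 39
[2] 0x10->0x1a len=2 : 1a 29
[3] 0x0e->0x02 len=7 : c8 4e 1a 29 25 92 99
[4] 0x03->0x0c len=7 : 4e 1a 29 25 92 99 0b
[5] 0x10->0x0a len=2 : 92 99
query mem[0x13]=0x92, mem[0x17]=0xf9, mem[0x0e]=0x29

MEM[0x13,0x17,0x0e] = 92 f9 29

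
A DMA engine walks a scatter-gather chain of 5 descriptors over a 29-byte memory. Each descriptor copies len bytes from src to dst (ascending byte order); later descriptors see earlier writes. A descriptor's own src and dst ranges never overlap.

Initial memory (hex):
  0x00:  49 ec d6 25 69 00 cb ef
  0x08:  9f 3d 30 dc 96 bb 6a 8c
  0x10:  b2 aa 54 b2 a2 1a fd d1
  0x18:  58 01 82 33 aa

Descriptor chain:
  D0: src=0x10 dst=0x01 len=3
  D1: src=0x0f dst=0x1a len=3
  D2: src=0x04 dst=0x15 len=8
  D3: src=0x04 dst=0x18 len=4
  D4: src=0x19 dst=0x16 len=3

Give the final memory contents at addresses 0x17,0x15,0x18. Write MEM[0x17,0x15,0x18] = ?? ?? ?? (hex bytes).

MEM[0x17,0x15,0x18] = cb 69 ef

[0] 0x10->0x01 len=3 : b2 aa 54
[1] 0x0f->0x1a len=3 : 8c b2 aa
[2] 0x04->0x15 len=8 : 69 00 cb ef 9f 3d 30 dc
[3] 0x04->0x18 len=4 : 69 00 cb ef
[4] 0x19->0x16 len=3 : 00 cb ef
query mem[0x17]=0xcb, mem[0x15]=0x69, mem[0x18]=0xef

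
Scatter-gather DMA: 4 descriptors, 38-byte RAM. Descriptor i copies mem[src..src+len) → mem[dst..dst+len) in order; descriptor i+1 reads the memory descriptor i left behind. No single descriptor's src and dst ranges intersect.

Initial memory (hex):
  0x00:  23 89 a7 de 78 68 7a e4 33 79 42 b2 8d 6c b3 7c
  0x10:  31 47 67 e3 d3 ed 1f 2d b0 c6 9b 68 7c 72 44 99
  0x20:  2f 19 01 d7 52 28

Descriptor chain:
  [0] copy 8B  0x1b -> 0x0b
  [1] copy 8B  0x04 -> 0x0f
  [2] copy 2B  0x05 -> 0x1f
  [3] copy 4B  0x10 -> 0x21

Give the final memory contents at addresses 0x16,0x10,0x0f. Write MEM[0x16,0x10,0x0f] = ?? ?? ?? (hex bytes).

MEM[0x16,0x10,0x0f] = 68 68 78

[0] 0x1b->0x0b len=8 : 68 7c 72 44 99 2f 19 01
[1] 0x04->0x0f len=8 : 78 68 7a e4 33 79 42 68
[2] 0x05->0x1f len=2 : 68 7a
[3] 0x10->0x21 len=4 : 68 7a e4 33
query mem[0x16]=0x68, mem[0x10]=0x68, mem[0x0f]=0x78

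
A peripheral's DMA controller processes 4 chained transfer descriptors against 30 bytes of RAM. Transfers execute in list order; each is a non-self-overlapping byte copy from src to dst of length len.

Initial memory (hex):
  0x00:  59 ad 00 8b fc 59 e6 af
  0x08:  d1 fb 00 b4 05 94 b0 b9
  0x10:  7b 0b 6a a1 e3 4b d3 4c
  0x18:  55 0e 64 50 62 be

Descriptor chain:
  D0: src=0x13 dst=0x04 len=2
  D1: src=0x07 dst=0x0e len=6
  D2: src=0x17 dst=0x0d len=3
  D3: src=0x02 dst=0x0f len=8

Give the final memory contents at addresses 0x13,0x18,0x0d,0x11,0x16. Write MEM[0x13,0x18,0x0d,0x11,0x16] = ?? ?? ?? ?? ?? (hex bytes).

D0: mem[0x04..0x05] <- [a1 e3]
D1: mem[0x0e..0x13] <- [af d1 fb 00 b4 05]
D2: mem[0x0d..0x0f] <- [4c 55 0e]
D3: mem[0x0f..0x16] <- [00 8b a1 e3 e6 af d1 fb]
query mem[0x13]=0xe6, mem[0x18]=0x55, mem[0x0d]=0x4c, mem[0x11]=0xa1, mem[0x16]=0xfb

MEM[0x13,0x18,0x0d,0x11,0x16] = e6 55 4c a1 fb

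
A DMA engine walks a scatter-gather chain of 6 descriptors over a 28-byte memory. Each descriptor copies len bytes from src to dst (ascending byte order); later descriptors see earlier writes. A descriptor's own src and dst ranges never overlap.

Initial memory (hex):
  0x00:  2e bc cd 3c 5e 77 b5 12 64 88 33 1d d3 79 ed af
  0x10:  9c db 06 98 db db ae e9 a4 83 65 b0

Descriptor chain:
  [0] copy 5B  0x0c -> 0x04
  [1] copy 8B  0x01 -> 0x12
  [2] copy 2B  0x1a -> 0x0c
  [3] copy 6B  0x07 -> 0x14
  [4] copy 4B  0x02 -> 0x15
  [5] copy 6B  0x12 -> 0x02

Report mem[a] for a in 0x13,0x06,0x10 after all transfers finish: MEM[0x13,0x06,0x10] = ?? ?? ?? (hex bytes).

MEM[0x13,0x06,0x10] = cd 3c 9c

  after D0: wrote 5B at 0x04 = d379edaf9c
  after D1: wrote 8B at 0x12 = bccd3cd379edaf9c
  after D2: wrote 2B at 0x0c = 65b0
  after D3: wrote 6B at 0x14 = af9c88331d65
  after D4: wrote 4B at 0x15 = cd3cd379
  after D5: wrote 6B at 0x02 = bccdafcd3cd3
query mem[0x13]=0xcd, mem[0x06]=0x3c, mem[0x10]=0x9c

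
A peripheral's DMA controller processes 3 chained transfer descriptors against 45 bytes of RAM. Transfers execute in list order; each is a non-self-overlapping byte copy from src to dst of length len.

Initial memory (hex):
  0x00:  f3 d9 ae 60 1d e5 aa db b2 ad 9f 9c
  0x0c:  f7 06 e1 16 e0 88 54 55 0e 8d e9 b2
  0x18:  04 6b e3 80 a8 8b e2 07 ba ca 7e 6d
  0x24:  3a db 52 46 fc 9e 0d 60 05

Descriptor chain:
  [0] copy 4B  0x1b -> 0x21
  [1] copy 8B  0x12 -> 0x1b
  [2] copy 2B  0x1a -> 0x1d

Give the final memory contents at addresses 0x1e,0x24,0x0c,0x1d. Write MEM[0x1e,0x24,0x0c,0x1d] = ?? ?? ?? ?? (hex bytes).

D0: mem[0x21..0x24] <- [80 a8 8b e2]
D1: mem[0x1b..0x22] <- [54 55 0e 8d e9 b2 04 6b]
D2: mem[0x1d..0x1e] <- [e3 54]
query mem[0x1e]=0x54, mem[0x24]=0xe2, mem[0x0c]=0xf7, mem[0x1d]=0xe3

MEM[0x1e,0x24,0x0c,0x1d] = 54 e2 f7 e3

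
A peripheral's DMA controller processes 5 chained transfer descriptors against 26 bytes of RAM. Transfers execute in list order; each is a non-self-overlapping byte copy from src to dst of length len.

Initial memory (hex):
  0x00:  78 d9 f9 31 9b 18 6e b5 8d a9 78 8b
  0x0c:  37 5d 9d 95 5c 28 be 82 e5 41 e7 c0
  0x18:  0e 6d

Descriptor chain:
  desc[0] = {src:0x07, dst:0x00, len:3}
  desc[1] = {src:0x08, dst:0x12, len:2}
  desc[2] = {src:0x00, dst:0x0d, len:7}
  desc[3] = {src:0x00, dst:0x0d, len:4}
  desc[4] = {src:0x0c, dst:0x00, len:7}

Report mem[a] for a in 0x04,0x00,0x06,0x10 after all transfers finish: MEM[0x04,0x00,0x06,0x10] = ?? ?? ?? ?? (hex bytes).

  after D0: wrote 3B at 0x00 = b58da9
  after D1: wrote 2B at 0x12 = 8da9
  after D2: wrote 7B at 0x0d = b58da9319b186e
  after D3: wrote 4B at 0x0d = b58da931
  after D4: wrote 7B at 0x00 = 37b58da9319b18
query mem[0x04]=0x31, mem[0x00]=0x37, mem[0x06]=0x18, mem[0x10]=0x31

MEM[0x04,0x00,0x06,0x10] = 31 37 18 31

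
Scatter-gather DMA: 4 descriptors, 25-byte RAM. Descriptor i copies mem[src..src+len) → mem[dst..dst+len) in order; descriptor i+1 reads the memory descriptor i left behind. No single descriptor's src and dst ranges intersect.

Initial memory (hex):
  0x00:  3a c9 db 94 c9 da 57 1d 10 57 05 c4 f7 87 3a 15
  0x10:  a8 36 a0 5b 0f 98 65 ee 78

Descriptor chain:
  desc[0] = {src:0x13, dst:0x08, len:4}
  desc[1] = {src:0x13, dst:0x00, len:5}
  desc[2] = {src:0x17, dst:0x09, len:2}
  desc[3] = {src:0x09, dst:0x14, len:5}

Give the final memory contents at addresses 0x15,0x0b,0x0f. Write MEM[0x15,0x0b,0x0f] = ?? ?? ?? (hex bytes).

[0] 0x13->0x08 len=4 : 5b 0f 98 65
[1] 0x13->0x00 len=5 : 5b 0f 98 65 ee
[2] 0x17->0x09 len=2 : ee 78
[3] 0x09->0x14 len=5 : ee 78 65 f7 87
query mem[0x15]=0x78, mem[0x0b]=0x65, mem[0x0f]=0x15

MEM[0x15,0x0b,0x0f] = 78 65 15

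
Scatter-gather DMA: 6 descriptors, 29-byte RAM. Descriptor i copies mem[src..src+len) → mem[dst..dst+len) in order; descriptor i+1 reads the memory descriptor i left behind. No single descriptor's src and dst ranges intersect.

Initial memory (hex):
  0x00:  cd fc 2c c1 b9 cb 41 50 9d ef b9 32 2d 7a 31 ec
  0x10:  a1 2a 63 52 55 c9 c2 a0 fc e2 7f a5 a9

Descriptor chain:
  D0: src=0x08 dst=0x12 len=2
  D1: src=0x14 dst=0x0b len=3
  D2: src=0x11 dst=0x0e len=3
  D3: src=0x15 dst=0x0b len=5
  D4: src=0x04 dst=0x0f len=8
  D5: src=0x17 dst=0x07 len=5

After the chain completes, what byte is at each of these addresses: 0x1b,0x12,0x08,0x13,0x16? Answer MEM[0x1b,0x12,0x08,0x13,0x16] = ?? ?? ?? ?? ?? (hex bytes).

MEM[0x1b,0x12,0x08,0x13,0x16] = a5 50 fc 9d c9

D0: mem[0x12..0x13] <- [9d ef]
D1: mem[0x0b..0x0d] <- [55 c9 c2]
D2: mem[0x0e..0x10] <- [2a 9d ef]
D3: mem[0x0b..0x0f] <- [c9 c2 a0 fc e2]
D4: mem[0x0f..0x16] <- [b9 cb 41 50 9d ef b9 c9]
D5: mem[0x07..0x0b] <- [a0 fc e2 7f a5]
query mem[0x1b]=0xa5, mem[0x12]=0x50, mem[0x08]=0xfc, mem[0x13]=0x9d, mem[0x16]=0xc9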